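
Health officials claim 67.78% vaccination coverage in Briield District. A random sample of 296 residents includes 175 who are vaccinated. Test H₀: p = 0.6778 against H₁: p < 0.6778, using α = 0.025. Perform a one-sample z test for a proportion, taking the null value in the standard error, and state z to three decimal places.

p̂ = 175/296 = 0.59122.
Standard error under H₀: √(0.6778×0.3222/296) = 0.02716.
z = (0.59122 − 0.6778)/0.02716 = -0.08658/0.02716 = -3.188.
p-value = P(Z < -3.188) ≈ 0.0007. With α = 0.025, reject H₀.

z = -3.188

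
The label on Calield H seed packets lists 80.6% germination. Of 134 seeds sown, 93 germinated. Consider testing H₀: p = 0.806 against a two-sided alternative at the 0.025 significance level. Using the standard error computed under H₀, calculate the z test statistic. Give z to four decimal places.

z = -3.2778

p̂ = 93/134 = 0.694030.
Standard error under H₀: √(0.806×0.194/134) = 0.034160.
z = (0.694030 − 0.806)/0.034160 = -0.111970/0.034160 = -3.2778.
p-value = 2·P(Z > 3.278) ≈ 0.0010. With α = 0.025, reject H₀.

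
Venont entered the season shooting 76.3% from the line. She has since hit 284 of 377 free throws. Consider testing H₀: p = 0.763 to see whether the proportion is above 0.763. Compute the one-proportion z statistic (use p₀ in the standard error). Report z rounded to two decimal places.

z = -0.44

p̂ = 284/377 = 0.7533.
Standard error under H₀: √(0.763×0.237/377) = 0.0219.
z = (0.7533 − 0.763)/0.0219 = -0.0097/0.0219 = -0.44.
p-value = P(Z > -0.442) ≈ 0.6708.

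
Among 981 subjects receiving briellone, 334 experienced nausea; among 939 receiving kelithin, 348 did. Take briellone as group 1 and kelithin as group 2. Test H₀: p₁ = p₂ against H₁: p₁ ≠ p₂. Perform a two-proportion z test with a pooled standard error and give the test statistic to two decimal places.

p̂₁ = 334/981 ≈ 0.3405, p̂₂ = 348/939 ≈ 0.3706.
Pooled p̂ = (334+348)/(981+939) = 682/1920 = 0.3552.
SE = √(0.229035 × 0.00208433) = 0.0218.
z = (0.3405 − 0.3706)/0.0218 = -0.0301/0.0218 = -1.38.

z = -1.38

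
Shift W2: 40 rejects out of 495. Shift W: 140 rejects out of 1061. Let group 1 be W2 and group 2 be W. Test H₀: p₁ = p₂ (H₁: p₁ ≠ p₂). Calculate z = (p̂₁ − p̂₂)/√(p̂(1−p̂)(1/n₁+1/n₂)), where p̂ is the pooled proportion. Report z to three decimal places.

z = -2.938

p̂₁ = 40/495 ≈ 0.080808, p̂₂ = 140/1061 ≈ 0.131951.
Pooled p̂ = (40+140)/(495+1061) = 180/1556 = 0.115681.
SE = √(p̂(1−p̂)(1/n₁+1/n₂)) = √(0.115681·0.884319·0.00296271) = √(0.000303082) = 0.017409.
z = (0.080808 − 0.131951)/0.017409 = -0.051143/0.017409 = -2.938.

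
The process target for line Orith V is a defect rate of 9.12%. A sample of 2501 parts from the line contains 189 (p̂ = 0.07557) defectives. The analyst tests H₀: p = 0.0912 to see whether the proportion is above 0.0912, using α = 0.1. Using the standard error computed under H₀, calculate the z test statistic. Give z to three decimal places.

p̂ = 189/2501 ≈ 0.075570.
Standard error under H₀: √(0.0912×0.9088/2501) = 0.005757.
z = (0.075570 − 0.0912)/0.005757 = -0.015630/0.005757 = -2.715.
p-value = P(Z > -2.715) ≈ 0.9967, so at α = 0.1 we fail to reject H₀.

z = -2.715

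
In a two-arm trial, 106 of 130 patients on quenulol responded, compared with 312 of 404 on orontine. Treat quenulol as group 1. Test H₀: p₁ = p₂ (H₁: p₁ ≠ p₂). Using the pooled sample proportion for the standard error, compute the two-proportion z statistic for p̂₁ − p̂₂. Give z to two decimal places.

z = 1.04

p̂₁ = 106/130 = 0.8154, p̂₂ = 312/404 = 0.7723.
Pooled p̂ = (106+312)/(130+404) = 418/534 = 0.7828.
SE = √(0.17004 × 0.0101676) = 0.0416.
z = (0.8154 − 0.7723)/0.0416 = 0.0431/0.0416 = 1.04.
p-value = 2·P(Z > 1.037) ≈ 0.2999.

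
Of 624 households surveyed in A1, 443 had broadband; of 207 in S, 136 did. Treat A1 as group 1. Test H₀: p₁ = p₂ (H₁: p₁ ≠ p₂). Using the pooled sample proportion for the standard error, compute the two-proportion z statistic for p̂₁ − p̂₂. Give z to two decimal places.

z = 1.44

p̂₁ = 443/624 = 0.70994, p̂₂ = 136/207 = 0.65700.
Pooled p̂ = (443+136)/(624+207) = 579/831 = 0.69675.
SE = √(0.211289 × 0.00643348) = 0.03687.
z = (0.70994 − 0.65700)/0.03687 = 0.05294/0.03687 = 1.44.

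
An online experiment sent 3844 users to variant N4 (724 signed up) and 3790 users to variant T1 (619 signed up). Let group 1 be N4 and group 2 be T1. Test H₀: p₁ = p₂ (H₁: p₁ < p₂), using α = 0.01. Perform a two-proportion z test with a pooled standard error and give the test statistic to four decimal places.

z = 2.8707

p̂₁ = 724/3844 = 0.1883455, p̂₂ = 619/3790 = 0.1633245.
Pooled p̂ = (724+619)/(3844+3790) = 1343/7634 = 0.1759235.
SE = √(p̂(1−p̂)(1/n₁+1/n₂)) = √(0.1759235·0.8240765·0.000523998) = √(7.59663e-05) = 0.0087159.
z = (0.1883455 − 0.1633245)/0.0087159 = 0.0250210/0.0087159 = 2.8707.
p-value = P(Z < 2.871) ≈ 0.9980; since p > α = 0.01, fail to reject H₀.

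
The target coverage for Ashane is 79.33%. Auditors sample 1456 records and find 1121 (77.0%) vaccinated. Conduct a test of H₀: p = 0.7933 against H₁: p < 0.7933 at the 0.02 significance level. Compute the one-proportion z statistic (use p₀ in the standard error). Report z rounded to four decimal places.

p̂ = 1121/1456 ≈ 0.7699176.
SE = √(p₀(1−p₀)/n) = √(0.16398/1456) = 0.0106123.
z = (0.7699176 − 0.7933)/0.0106123 = -0.0233824/0.0106123 = -2.2033.
p-value = P(Z < -2.203) ≈ 0.0138. With α = 0.02, reject H₀.

z = -2.2033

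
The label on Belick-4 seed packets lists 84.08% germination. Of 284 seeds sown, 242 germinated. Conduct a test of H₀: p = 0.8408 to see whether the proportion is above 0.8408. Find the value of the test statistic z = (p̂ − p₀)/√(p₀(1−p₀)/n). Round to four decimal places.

p̂ = 242/284 ≈ 0.852113.
SE = √(p₀(1−p₀)/n) = √(0.13386/284) = 0.021710.
z = (0.852113 − 0.8408)/0.021710 = 0.011313/0.021710 = 0.5211.
p-value = P(Z > 0.521) ≈ 0.3012.

z = 0.5211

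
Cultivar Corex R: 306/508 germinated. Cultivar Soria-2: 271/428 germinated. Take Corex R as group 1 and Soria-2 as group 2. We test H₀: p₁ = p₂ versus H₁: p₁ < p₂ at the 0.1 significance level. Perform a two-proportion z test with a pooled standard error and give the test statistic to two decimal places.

z = -0.97

p̂₁ = 306/508 ≈ 0.6024, p̂₂ = 271/428 ≈ 0.6332.
Pooled p̂ = (306+271)/(508+428) = 577/936 = 0.6165.
SE = √(0.236439 × 0.00430495) = 0.0319.
z = (0.6024 − 0.6332)/0.0319 = -0.0308/0.0319 = -0.97.
p-value = P(Z < -0.966) ≈ 0.1671, so at α = 0.1 we fail to reject H₀.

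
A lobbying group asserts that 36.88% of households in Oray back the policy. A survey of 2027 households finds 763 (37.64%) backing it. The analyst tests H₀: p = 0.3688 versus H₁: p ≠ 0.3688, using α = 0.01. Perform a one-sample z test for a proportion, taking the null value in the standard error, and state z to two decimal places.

z = 0.71

p̂ = 763/2027 = 0.3764.
Under H₀, SE = √(0.3688·0.6312/2027) = √(0.000114843) = 0.0107.
z = (0.3764 − 0.3688)/0.0107 = 0.0076/0.0107 = 0.71.
Two-sided p-value ≈ 2·Φ(−0.711) = 0.4771; since p > α = 0.01, fail to reject H₀.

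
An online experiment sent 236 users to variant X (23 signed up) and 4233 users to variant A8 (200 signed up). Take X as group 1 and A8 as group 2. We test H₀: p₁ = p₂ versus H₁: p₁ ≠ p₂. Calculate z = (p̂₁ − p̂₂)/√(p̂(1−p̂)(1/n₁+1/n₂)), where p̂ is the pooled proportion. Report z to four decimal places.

z = 3.4477

p̂₁ = 23/236 ≈ 0.0974576, p̂₂ = 200/4233 ≈ 0.0472478.
Pooled p̂ = (23+200)/(236+4233) = 223/4469 = 0.0498993.
SE = √(0.0474094 × 0.00447353) = 0.0145632.
z = (0.0974576 − 0.0472478)/0.0145632 = 0.0502098/0.0145632 = 3.4477.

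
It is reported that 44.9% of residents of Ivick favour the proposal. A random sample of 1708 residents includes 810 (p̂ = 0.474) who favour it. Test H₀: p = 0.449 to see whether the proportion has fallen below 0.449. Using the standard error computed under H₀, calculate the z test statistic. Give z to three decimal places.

p̂ = 810/1708 = 0.474239.
SE = √(p₀(1−p₀)/n) = √(0.2474/1708) = 0.012035.
z = (0.474239 − 0.449)/0.012035 = 0.025239/0.012035 = 2.097.

z = 2.097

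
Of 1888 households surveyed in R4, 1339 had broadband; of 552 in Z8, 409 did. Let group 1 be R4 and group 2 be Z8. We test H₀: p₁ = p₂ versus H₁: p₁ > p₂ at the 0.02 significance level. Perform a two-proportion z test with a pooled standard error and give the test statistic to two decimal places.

z = -1.45

p̂₁ = 1339/1888 ≈ 0.7092, p̂₂ = 409/552 ≈ 0.7409.
Pooled p̂ = (1339+409)/(1888+552) = 1748/2440 = 0.7164.
SE = √(p̂(1−p̂)(1/n₁+1/n₂)) = √(0.7164·0.2836·0.00234126) = √(0.000475682) = 0.0218.
z = (0.7092 − 0.7409)/0.0218 = -0.0317/0.0218 = -1.45.
p-value = P(Z > -1.455) ≈ 0.9271; since p > α = 0.02, fail to reject H₀.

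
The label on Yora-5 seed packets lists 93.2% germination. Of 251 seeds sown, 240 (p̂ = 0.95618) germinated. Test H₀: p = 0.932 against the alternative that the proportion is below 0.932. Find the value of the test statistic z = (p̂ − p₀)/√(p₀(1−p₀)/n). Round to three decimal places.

p̂ = 240/251 ≈ 0.956175.
SE = √(p₀(1−p₀)/n) = √(0.063376/251) = 0.015890.
z = (0.956175 − 0.932)/0.015890 = 0.024175/0.015890 = 1.521.

z = 1.521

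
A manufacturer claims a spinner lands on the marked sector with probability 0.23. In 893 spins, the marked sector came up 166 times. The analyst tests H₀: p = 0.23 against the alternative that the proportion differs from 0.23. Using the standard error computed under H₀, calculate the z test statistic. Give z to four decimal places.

z = -3.1322

p̂ = 166/893 ≈ 0.1858903.
SE = √(p₀(1−p₀)/n) = √(0.1771/893) = 0.0140826.
z = (0.1858903 − 0.23)/0.0140826 = -0.0441097/0.0140826 = -3.1322.
Two-sided p-value ≈ 2·Φ(−3.132) = 0.0017.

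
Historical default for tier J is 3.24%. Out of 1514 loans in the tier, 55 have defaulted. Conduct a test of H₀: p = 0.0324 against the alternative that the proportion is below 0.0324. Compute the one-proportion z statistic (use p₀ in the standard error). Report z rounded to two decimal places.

p̂ = 55/1514 = 0.03633.
Standard error under H₀: √(0.0324×0.9676/1514) = 0.00455.
z = (0.03633 − 0.0324)/0.00455 = 0.00393/0.00455 = 0.86.

z = 0.86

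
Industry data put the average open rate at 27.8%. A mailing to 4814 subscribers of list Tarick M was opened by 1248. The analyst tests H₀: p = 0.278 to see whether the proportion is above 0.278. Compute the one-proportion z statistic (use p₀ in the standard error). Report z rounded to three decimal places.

p̂ = 1248/4814 ≈ 0.259244.
Under H₀, SE = √(0.278·0.722/4814) = √(4.16942e-05) = 0.006457.
z = (0.259244 − 0.278)/0.006457 = -0.018756/0.006457 = -2.905.
p-value = P(Z > -2.905) ≈ 0.9982.

z = -2.905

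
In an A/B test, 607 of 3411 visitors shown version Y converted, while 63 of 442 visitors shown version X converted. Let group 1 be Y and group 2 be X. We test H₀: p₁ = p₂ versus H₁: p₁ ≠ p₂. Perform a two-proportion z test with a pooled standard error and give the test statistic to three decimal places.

p̂₁ = 607/3411 ≈ 0.17795, p̂₂ = 63/442 ≈ 0.14253.
Pooled p̂ = (607+63)/(3411+442) = 670/3853 = 0.17389.
SE = √(0.143653 × 0.00255561) = 0.01916.
z = (0.17795 − 0.14253)/0.01916 = 0.03542/0.01916 = 1.849.

z = 1.849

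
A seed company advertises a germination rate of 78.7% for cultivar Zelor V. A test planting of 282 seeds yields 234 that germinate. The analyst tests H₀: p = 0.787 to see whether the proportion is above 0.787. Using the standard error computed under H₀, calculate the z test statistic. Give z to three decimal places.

p̂ = 234/282 ≈ 0.82979.
Standard error under H₀: √(0.787×0.213/282) = 0.02438.
z = (0.82979 − 0.787)/0.02438 = 0.04279/0.02438 = 1.755.
p-value = P(Z > 1.755) ≈ 0.0396.

z = 1.755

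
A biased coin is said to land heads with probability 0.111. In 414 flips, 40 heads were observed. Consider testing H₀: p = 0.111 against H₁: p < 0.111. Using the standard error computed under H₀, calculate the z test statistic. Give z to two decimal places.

p̂ = 40/414 = 0.09662.
Under H₀, SE = √(0.111·0.889/414) = √(0.000238355) = 0.01544.
z = (0.09662 − 0.111)/0.01544 = -0.01438/0.01544 = -0.93.

z = -0.93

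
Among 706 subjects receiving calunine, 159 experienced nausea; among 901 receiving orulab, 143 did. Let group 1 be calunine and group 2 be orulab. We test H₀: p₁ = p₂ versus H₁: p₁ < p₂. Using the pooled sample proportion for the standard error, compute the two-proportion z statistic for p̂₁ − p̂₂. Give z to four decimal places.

p̂₁ = 159/706 ≈ 0.225212, p̂₂ = 143/901 ≈ 0.158713.
Pooled p̂ = (159+143)/(706+901) = 302/1607 = 0.187928.
SE = √(p̂(1−p̂)(1/n₁+1/n₂)) = √(0.187928·0.812072·0.00252631) = √(0.000385542) = 0.019635.
z = (0.225212 − 0.158713)/0.019635 = 0.066499/0.019635 = 3.3868.
p-value = P(Z < 3.387) ≈ 0.9996.

z = 3.3868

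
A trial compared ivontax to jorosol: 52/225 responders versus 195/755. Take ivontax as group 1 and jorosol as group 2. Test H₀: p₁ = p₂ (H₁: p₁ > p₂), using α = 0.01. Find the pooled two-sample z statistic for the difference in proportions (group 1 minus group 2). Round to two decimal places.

z = -0.82

p̂₁ = 52/225 ≈ 0.2311, p̂₂ = 195/755 ≈ 0.2583.
Pooled p̂ = (52+195)/(225+755) = 247/980 = 0.2520.
SE = √(p̂(1−p̂)(1/n₁+1/n₂)) = √(0.2520·0.7480·0.00576895) = √(0.00108754) = 0.0330.
z = (0.2311 − 0.2583)/0.0330 = -0.0272/0.0330 = -0.82.
p-value = P(Z > -0.824) ≈ 0.7950, so at α = 0.01 we fail to reject H₀.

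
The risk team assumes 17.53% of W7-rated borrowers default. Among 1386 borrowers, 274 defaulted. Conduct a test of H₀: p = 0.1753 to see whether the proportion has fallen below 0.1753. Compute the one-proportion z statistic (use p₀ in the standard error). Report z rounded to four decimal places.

p̂ = 274/1386 ≈ 0.197691.
SE = √(p₀(1−p₀)/n) = √(0.14457/1386) = 0.010213.
z = (0.197691 − 0.1753)/0.010213 = 0.022391/0.010213 = 2.1924.

z = 2.1924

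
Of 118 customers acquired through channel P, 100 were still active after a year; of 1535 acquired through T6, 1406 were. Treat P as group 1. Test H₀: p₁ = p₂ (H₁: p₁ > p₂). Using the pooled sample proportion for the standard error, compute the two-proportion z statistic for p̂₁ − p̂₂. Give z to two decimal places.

p̂₁ = 100/118 = 0.8475, p̂₂ = 1406/1535 = 0.9160.
Pooled p̂ = (100+1406)/(118+1535) = 1506/1653 = 0.9111.
SE = √(0.0810208 × 0.00912604) = 0.0272.
z = (0.8475 − 0.9160)/0.0272 = -0.0685/0.0272 = -2.52.
p-value = P(Z > -2.519) ≈ 0.9941.

z = -2.52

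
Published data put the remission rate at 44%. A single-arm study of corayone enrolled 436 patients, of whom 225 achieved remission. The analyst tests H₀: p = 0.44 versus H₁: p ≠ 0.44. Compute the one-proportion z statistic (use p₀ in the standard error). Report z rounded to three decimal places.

z = 3.199

p̂ = 225/436 ≈ 0.516055.
SE = √(p₀(1−p₀)/n) = √(0.2464/436) = 0.023773.
z = (0.516055 − 0.44)/0.023773 = 0.076055/0.023773 = 3.199.
Two-sided p-value ≈ 2·Φ(−3.199) = 0.0014.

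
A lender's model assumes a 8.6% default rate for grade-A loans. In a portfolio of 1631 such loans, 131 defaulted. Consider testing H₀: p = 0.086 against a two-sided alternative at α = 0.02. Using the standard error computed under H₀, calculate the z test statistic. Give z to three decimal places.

z = -0.818

p̂ = 131/1631 ≈ 0.08032.
Standard error under H₀: √(0.086×0.914/1631) = 0.00694.
z = (0.08032 − 0.086)/0.00694 = -0.00568/0.00694 = -0.818.
p-value = 2·P(Z > 0.818) ≈ 0.4132; since p > α = 0.02, fail to reject H₀.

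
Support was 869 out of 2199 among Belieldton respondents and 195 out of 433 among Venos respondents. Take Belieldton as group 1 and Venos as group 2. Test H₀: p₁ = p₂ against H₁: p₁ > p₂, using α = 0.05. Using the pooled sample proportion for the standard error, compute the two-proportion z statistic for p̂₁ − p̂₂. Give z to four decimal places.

z = -2.1381

p̂₁ = 869/2199 = 0.395180, p̂₂ = 195/433 = 0.450346.
Pooled p̂ = (869+195)/(2199+433) = 1064/2632 = 0.404255.
SE = √(p̂(1−p̂)(1/n₁+1/n₂)) = √(0.404255·0.595745·0.00276422) = √(0.000665716) = 0.025801.
z = (0.395180 − 0.450346)/0.025801 = -0.055166/0.025801 = -2.1381.
p-value = P(Z > -2.138) ≈ 0.9837. With α = 0.05, fail to reject H₀.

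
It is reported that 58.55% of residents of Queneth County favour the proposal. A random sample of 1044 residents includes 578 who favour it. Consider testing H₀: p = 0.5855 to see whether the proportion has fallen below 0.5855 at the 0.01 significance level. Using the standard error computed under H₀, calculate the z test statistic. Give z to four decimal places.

p̂ = 578/1044 = 0.553640.
Standard error under H₀: √(0.5855×0.4145/1044) = 0.015247.
z = (0.553640 − 0.5855)/0.015247 = -0.031860/0.015247 = -2.0896.
p-value = P(Z < -2.090) ≈ 0.0183. With α = 0.01, fail to reject H₀.

z = -2.0896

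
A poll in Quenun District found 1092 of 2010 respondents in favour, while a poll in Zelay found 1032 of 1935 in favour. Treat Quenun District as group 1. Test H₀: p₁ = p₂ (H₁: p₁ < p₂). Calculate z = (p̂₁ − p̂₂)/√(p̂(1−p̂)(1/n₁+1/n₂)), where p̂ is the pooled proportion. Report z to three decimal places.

z = 0.627

p̂₁ = 1092/2010 ≈ 0.54328, p̂₂ = 1032/1935 ≈ 0.53333.
Pooled p̂ = (1092+1032)/(2010+1935) = 2124/3945 = 0.53840.
SE = √(0.248525 × 0.00101431) = 0.01588.
z = (0.54328 − 0.53333)/0.01588 = 0.00995/0.01588 = 0.627.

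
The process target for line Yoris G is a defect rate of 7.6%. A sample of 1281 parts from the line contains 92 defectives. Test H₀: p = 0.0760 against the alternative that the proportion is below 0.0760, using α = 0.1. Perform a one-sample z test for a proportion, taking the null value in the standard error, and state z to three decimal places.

p̂ = 92/1281 = 0.07182.
SE = √(p₀(1−p₀)/n) = √(0.070224/1281) = 0.00740.
z = (0.07182 − 0.076)/0.00740 = -0.00418/0.00740 = -0.565.
p-value = P(Z < -0.565) ≈ 0.2861. With α = 0.1, fail to reject H₀.

z = -0.565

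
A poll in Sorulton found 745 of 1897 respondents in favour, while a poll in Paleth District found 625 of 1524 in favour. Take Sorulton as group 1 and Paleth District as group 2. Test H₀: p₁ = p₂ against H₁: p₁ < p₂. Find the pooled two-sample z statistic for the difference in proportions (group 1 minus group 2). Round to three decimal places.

z = -1.031

p̂₁ = 745/1897 ≈ 0.392725, p̂₂ = 625/1524 ≈ 0.410105.
Pooled p̂ = (745+625)/(1897+1524) = 1370/3421 = 0.400468.
SE = √(0.240093 × 0.00118332) = 0.016855.
z = (0.392725 − 0.410105)/0.016855 = -0.017380/0.016855 = -1.031.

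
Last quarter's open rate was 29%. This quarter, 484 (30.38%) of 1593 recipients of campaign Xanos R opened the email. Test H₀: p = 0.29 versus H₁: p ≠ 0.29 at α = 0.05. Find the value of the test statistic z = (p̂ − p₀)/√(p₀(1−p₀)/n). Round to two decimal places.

p̂ = 484/1593 ≈ 0.30383.
Under H₀, SE = √(0.29·0.71/1593) = √(0.000129253) = 0.01137.
z = (0.30383 − 0.29)/0.01137 = 0.01383/0.01137 = 1.22.
p-value = 2·P(Z > 1.216) ≈ 0.2238. With α = 0.05, fail to reject H₀.

z = 1.22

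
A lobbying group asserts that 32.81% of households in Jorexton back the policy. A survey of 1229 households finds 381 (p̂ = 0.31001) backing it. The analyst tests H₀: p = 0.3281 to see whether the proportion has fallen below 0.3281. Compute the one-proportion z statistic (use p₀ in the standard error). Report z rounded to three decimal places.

z = -1.351

p̂ = 381/1229 ≈ 0.31001.
Standard error under H₀: √(0.3281×0.6719/1229) = 0.01339.
z = (0.31001 − 0.3281)/0.01339 = -0.01809/0.01339 = -1.351.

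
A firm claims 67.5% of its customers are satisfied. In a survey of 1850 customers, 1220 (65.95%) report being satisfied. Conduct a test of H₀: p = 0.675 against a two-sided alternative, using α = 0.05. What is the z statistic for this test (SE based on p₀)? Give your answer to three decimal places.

z = -1.427

p̂ = 1220/1850 ≈ 0.65946.
Standard error under H₀: √(0.675×0.325/1850) = 0.01089.
z = (0.65946 − 0.675)/0.01089 = -0.01554/0.01089 = -1.427.
Two-sided p-value ≈ 2·Φ(−1.427) = 0.1535. With α = 0.05, fail to reject H₀.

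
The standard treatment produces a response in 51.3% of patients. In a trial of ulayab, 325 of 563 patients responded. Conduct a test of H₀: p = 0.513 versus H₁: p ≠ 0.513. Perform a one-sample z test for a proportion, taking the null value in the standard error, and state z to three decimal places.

z = 3.051

p̂ = 325/563 = 0.577265.
SE = √(p₀(1−p₀)/n) = √(0.24983/563) = 0.021065.
z = (0.577265 − 0.513)/0.021065 = 0.064265/0.021065 = 3.051.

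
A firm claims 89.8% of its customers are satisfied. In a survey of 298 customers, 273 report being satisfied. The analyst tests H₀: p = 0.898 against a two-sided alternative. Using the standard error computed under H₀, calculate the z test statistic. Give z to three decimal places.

z = 1.033

p̂ = 273/298 = 0.91611.
Under H₀, SE = √(0.898·0.102/298) = √(0.000307369) = 0.01753.
z = (0.91611 − 0.898)/0.01753 = 0.01811/0.01753 = 1.033.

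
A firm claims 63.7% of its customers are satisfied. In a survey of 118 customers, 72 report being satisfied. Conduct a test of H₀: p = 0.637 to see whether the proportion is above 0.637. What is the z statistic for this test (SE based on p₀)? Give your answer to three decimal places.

p̂ = 72/118 ≈ 0.61017.
Standard error under H₀: √(0.637×0.363/118) = 0.04427.
z = (0.61017 − 0.637)/0.04427 = -0.02683/0.04427 = -0.606.
p-value = P(Z > -0.606) ≈ 0.7278.

z = -0.606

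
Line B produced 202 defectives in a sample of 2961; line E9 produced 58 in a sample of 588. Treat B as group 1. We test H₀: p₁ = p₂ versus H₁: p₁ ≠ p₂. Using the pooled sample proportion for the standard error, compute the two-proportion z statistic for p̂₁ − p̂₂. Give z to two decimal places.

z = -2.59

p̂₁ = 202/2961 = 0.06822, p̂₂ = 58/588 = 0.09864.
Pooled p̂ = (202+58)/(2961+588) = 260/3549 = 0.07326.
SE = √(p̂(1−p̂)(1/n₁+1/n₂)) = √(0.07326·0.92674·0.0020384) = √(0.000138393) = 0.01176.
z = (0.06822 − 0.09864)/0.01176 = -0.03042/0.01176 = -2.59.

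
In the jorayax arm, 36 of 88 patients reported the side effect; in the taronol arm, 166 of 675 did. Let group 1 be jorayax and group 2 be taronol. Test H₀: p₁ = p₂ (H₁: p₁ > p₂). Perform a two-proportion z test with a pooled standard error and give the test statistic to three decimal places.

p̂₁ = 36/88 = 0.40909, p̂₂ = 166/675 = 0.24593.
Pooled p̂ = (36+166)/(88+675) = 202/763 = 0.26474.
SE = √(0.194655 × 0.0128451) = 0.05000.
z = (0.40909 − 0.24593)/0.05000 = 0.16316/0.05000 = 3.263.

z = 3.263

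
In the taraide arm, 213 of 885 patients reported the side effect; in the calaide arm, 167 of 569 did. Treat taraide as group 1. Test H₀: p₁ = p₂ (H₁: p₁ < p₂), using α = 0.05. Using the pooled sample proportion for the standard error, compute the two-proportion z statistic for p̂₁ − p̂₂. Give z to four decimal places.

p̂₁ = 213/885 = 0.240678, p̂₂ = 167/569 = 0.293497.
Pooled p̂ = (213+167)/(885+569) = 380/1454 = 0.261348.
SE = √(0.193045 × 0.00288741) = 0.023609.
z = (0.240678 − 0.293497)/0.023609 = -0.052819/0.023609 = -2.2372.
p-value = P(Z < -2.237) ≈ 0.0126; since p < α = 0.05, reject H₀.

z = -2.2372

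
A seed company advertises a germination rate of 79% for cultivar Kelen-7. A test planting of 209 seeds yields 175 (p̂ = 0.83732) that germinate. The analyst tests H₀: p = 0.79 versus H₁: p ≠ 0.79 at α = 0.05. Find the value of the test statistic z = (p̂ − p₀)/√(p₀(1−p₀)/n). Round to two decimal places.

z = 1.68

p̂ = 175/209 ≈ 0.8373.
SE = √(p₀(1−p₀)/n) = √(0.1659/209) = 0.0282.
z = (0.8373 − 0.79)/0.0282 = 0.0473/0.0282 = 1.68.
p-value = 2·P(Z > 1.680) ≈ 0.0930, so at α = 0.05 we fail to reject H₀.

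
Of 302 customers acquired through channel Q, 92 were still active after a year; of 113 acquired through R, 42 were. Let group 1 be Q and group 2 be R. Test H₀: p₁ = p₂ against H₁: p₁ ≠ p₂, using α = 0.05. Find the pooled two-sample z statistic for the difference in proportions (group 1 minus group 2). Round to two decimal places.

p̂₁ = 92/302 = 0.3046, p̂₂ = 42/113 = 0.3717.
Pooled p̂ = (92+42)/(302+113) = 134/415 = 0.3229.
SE = √(0.218633 × 0.0121608) = 0.0516.
z = (0.3046 − 0.3717)/0.0516 = -0.0671/0.0516 = -1.30.
p-value = 2·P(Z > 1.300) ≈ 0.1935; since p > α = 0.05, fail to reject H₀.

z = -1.30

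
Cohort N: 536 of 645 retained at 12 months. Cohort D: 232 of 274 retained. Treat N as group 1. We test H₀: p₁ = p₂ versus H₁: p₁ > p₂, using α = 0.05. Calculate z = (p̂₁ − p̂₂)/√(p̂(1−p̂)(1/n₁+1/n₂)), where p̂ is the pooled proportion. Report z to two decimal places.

z = -0.59

p̂₁ = 536/645 ≈ 0.8310, p̂₂ = 232/274 ≈ 0.8467.
Pooled p̂ = (536+232)/(645+274) = 768/919 = 0.8357.
SE = √(0.137312 × 0.00520002) = 0.0267.
z = (0.8310 − 0.8467)/0.0267 = -0.0157/0.0267 = -0.59.
p-value = P(Z > -0.588) ≈ 0.7217. With α = 0.05, fail to reject H₀.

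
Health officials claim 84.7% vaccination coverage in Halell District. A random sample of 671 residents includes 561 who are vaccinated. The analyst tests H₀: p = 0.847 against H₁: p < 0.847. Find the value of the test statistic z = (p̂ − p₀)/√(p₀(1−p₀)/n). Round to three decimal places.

p̂ = 561/671 ≈ 0.836066.
SE = √(p₀(1−p₀)/n) = √(0.12959/671) = 0.013897.
z = (0.836066 − 0.847)/0.013897 = -0.010934/0.013897 = -0.787.

z = -0.787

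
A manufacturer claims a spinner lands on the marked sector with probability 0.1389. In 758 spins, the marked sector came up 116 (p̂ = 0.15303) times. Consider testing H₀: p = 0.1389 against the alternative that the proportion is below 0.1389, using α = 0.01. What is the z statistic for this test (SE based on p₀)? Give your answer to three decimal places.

z = 1.125

p̂ = 116/758 = 0.15303.
Standard error under H₀: √(0.1389×0.8611/758) = 0.01256.
z = (0.15303 − 0.1389)/0.01256 = 0.01413/0.01256 = 1.125.
p-value = P(Z < 1.125) ≈ 0.8697, so at α = 0.01 we fail to reject H₀.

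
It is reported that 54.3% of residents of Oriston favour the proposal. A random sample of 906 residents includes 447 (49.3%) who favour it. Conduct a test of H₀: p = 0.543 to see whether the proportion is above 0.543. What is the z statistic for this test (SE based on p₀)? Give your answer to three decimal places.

p̂ = 447/906 ≈ 0.49338.
Under H₀, SE = √(0.543·0.457/906) = √(0.000273897) = 0.01655.
z = (0.49338 − 0.543)/0.01655 = -0.04962/0.01655 = -2.998.
p-value = P(Z > -2.998) ≈ 0.9986.

z = -2.998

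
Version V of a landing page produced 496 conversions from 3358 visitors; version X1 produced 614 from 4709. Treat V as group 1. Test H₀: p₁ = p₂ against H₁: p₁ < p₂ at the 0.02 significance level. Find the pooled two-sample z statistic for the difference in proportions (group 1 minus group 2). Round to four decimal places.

z = 2.2258

p̂₁ = 496/3358 ≈ 0.1477070, p̂₂ = 614/4709 ≈ 0.1303886.
Pooled p̂ = (496+614)/(3358+4709) = 1110/8067 = 0.1375976.
SE = √(0.118665 × 0.000510156) = 0.0077806.
z = (0.1477070 − 0.1303886)/0.0077806 = 0.0173184/0.0077806 = 2.2258.
p-value = P(Z < 2.226) ≈ 0.9870. With α = 0.02, fail to reject H₀.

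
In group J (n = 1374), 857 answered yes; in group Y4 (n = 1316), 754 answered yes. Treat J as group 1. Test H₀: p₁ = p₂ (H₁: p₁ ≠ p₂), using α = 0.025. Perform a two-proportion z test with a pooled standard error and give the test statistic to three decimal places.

p̂₁ = 857/1374 ≈ 0.623726, p̂₂ = 754/1316 ≈ 0.572948.
Pooled p̂ = (857+754)/(1374+1316) = 1611/2690 = 0.598885.
SE = √(p̂(1−p̂)(1/n₁+1/n₂)) = √(0.598885·0.401115·0.00148768) = √(0.000357373) = 0.018904.
z = (0.623726 − 0.572948)/0.018904 = 0.050778/0.018904 = 2.686.
Two-sided p-value ≈ 2·Φ(−2.686) = 0.0072. With α = 0.025, reject H₀.

z = 2.686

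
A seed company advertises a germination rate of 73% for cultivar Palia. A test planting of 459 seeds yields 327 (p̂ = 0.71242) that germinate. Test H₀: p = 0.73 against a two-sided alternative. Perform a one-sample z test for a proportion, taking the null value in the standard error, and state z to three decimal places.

p̂ = 327/459 ≈ 0.71242.
Under H₀, SE = √(0.73·0.27/459) = √(0.000429412) = 0.02072.
z = (0.71242 − 0.73)/0.02072 = -0.01758/0.02072 = -0.848.
p-value = 2·P(Z > 0.848) ≈ 0.3962.

z = -0.848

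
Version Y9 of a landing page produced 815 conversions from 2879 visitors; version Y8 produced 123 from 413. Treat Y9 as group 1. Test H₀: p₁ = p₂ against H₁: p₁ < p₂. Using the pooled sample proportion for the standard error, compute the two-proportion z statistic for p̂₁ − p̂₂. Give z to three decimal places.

z = -0.620

p̂₁ = 815/2879 ≈ 0.283084, p̂₂ = 123/413 ≈ 0.297821.
Pooled p̂ = (815+123)/(2879+413) = 938/3292 = 0.284933.
SE = √(0.203746 × 0.00276865) = 0.023751.
z = (0.283084 − 0.297821)/0.023751 = -0.014737/0.023751 = -0.620.
p-value = P(Z < -0.620) ≈ 0.2675.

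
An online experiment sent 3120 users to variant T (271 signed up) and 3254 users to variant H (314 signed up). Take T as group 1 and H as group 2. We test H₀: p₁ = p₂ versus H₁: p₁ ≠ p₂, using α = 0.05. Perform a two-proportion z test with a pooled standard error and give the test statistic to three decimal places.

p̂₁ = 271/3120 ≈ 0.086859, p̂₂ = 314/3254 ≈ 0.096497.
Pooled p̂ = (271+314)/(3120+3254) = 585/6374 = 0.091779.
SE = √(0.0833557 × 0.000627827) = 0.007234.
z = (0.086859 − 0.096497)/0.007234 = -0.009638/0.007234 = -1.332.
p-value = 2·P(Z > 1.332) ≈ 0.1828, so at α = 0.05 we fail to reject H₀.

z = -1.332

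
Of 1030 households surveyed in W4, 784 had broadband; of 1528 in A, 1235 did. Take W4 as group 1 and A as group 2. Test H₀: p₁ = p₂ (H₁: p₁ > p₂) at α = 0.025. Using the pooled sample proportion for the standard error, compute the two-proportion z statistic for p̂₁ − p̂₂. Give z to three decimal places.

z = -2.864

p̂₁ = 784/1030 = 0.76117, p̂₂ = 1235/1528 = 0.80825.
Pooled p̂ = (784+1235)/(1030+1528) = 2019/2558 = 0.78929.
SE = √(0.166312 × 0.00162532) = 0.01644.
z = (0.76117 − 0.80825)/0.01644 = -0.04708/0.01644 = -2.864.
p-value = P(Z > -2.864) ≈ 0.9979. With α = 0.025, fail to reject H₀.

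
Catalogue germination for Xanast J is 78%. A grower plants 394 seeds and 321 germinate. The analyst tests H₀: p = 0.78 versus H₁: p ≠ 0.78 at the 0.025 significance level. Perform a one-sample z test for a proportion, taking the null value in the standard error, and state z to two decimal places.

p̂ = 321/394 = 0.8147.
Standard error under H₀: √(0.78×0.22/394) = 0.0209.
z = (0.8147 − 0.78)/0.0209 = 0.0347/0.0209 = 1.66.
Two-sided p-value ≈ 2·Φ(−1.664) = 0.0962. With α = 0.025, fail to reject H₀.

z = 1.66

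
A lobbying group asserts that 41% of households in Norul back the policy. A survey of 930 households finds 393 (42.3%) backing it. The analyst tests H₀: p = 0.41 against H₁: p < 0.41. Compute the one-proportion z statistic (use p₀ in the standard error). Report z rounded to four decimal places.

p̂ = 393/930 ≈ 0.422581.
SE = √(p₀(1−p₀)/n) = √(0.2419/930) = 0.016128.
z = (0.422581 − 0.41)/0.016128 = 0.012581/0.016128 = 0.7801.

z = 0.7801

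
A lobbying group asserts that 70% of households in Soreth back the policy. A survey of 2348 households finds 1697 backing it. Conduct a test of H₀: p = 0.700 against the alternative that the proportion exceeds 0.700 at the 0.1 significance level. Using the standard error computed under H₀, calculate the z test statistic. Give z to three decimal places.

p̂ = 1697/2348 ≈ 0.722743.
SE = √(p₀(1−p₀)/n) = √(0.21/2348) = 0.009457.
z = (0.722743 − 0.7)/0.009457 = 0.022743/0.009457 = 2.405.
p-value = P(Z > 2.405) ≈ 0.0081. With α = 0.1, reject H₀.

z = 2.405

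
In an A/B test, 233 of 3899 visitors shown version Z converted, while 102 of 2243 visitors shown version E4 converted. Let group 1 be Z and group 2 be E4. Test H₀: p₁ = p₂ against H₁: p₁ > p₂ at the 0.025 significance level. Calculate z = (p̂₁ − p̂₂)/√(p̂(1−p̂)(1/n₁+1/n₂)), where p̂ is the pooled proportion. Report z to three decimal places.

z = 2.374

p̂₁ = 233/3899 ≈ 0.05976, p̂₂ = 102/2243 ≈ 0.04547.
Pooled p̂ = (233+102)/(3899+2243) = 335/6142 = 0.05454.
SE = √(p̂(1−p̂)(1/n₁+1/n₂)) = √(0.05454·0.94546·0.000702307) = √(3.62163e-05) = 0.00602.
z = (0.05976 − 0.04547)/0.00602 = 0.01429/0.00602 = 2.374.
p-value = P(Z > 2.374) ≈ 0.0088; since p < α = 0.025, reject H₀.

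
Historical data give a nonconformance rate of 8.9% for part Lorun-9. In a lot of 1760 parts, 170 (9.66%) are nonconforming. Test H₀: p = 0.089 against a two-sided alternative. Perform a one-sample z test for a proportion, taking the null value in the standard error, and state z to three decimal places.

z = 1.118

p̂ = 170/1760 = 0.09659.
SE = √(p₀(1−p₀)/n) = √(0.081079/1760) = 0.00679.
z = (0.09659 − 0.089)/0.00679 = 0.00759/0.00679 = 1.118.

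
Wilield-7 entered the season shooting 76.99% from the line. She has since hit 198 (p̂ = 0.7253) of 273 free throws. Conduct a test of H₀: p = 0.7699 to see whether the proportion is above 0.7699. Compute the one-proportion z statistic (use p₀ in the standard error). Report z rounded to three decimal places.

z = -1.752

p̂ = 198/273 ≈ 0.72527.
SE = √(p₀(1−p₀)/n) = √(0.17715/273) = 0.02547.
z = (0.72527 − 0.7699)/0.02547 = -0.04463/0.02547 = -1.752.
p-value = P(Z > -1.752) ≈ 0.9601.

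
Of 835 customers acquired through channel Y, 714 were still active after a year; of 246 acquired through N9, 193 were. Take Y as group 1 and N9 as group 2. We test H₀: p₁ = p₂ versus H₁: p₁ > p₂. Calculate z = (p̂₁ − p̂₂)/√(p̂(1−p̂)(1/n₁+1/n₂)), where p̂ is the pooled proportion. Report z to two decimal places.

z = 2.65

p̂₁ = 714/835 ≈ 0.85509, p̂₂ = 193/246 ≈ 0.78455.
Pooled p̂ = (714+193)/(835+246) = 907/1081 = 0.83904.
SE = √(0.135053 × 0.00526265) = 0.02666.
z = (0.85509 − 0.78455)/0.02666 = 0.07054/0.02666 = 2.65.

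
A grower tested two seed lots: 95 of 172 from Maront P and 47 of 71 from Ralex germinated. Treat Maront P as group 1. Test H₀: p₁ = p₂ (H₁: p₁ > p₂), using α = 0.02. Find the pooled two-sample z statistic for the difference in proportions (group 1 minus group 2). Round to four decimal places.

p̂₁ = 95/172 ≈ 0.552326, p̂₂ = 47/71 ≈ 0.661972.
Pooled p̂ = (95+47)/(172+71) = 142/243 = 0.584362.
SE = √(p̂(1−p̂)(1/n₁+1/n₂)) = √(0.584362·0.415638·0.0198985) = √(0.004833) = 0.069520.
z = (0.552326 − 0.661972)/0.069520 = -0.109646/0.069520 = -1.5772.
p-value = P(Z > -1.577) ≈ 0.9426; since p > α = 0.02, fail to reject H₀.

z = -1.5772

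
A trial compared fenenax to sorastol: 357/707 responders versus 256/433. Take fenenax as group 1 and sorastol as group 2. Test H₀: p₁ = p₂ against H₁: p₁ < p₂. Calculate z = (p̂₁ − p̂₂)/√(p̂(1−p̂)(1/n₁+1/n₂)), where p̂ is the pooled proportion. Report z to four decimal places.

z = -2.8356

p̂₁ = 357/707 = 0.504950, p̂₂ = 256/433 = 0.591224.
Pooled p̂ = (357+256)/(707+433) = 613/1140 = 0.537719.
SE = √(0.248577 × 0.0037239) = 0.030425.
z = (0.504950 − 0.591224)/0.030425 = -0.086274/0.030425 = -2.8356.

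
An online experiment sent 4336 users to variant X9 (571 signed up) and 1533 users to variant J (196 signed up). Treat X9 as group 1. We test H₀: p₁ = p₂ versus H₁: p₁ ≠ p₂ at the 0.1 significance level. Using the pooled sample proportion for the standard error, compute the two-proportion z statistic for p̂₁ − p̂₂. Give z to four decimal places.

z = 0.3828

p̂₁ = 571/4336 = 0.131688, p̂₂ = 196/1533 = 0.127854.
Pooled p̂ = (571+196)/(4336+1533) = 767/5869 = 0.130687.
SE = √(0.113608 × 0.000882943) = 0.010015.
z = (0.131688 − 0.127854)/0.010015 = 0.003834/0.010015 = 0.3828.
Two-sided p-value ≈ 2·Φ(−0.383) = 0.7018, so at α = 0.1 we fail to reject H₀.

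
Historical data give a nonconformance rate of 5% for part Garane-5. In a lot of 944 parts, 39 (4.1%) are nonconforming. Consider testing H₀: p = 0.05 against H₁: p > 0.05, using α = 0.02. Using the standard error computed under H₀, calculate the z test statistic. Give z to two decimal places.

z = -1.22

p̂ = 39/944 ≈ 0.041314.
Standard error under H₀: √(0.05×0.95/944) = 0.007094.
z = (0.041314 − 0.05)/0.007094 = -0.008686/0.007094 = -1.22.
p-value = P(Z > -1.225) ≈ 0.8896, so at α = 0.02 we fail to reject H₀.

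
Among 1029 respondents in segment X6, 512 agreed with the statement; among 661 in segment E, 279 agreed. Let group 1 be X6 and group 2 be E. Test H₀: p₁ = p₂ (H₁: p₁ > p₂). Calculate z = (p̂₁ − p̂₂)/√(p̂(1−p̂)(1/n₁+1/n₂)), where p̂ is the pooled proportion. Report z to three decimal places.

z = 3.035

p̂₁ = 512/1029 ≈ 0.49757, p̂₂ = 279/661 ≈ 0.42209.
Pooled p̂ = (512+279)/(1029+661) = 791/1690 = 0.46805.
SE = √(0.248979 × 0.00248468) = 0.02487.
z = (0.49757 − 0.42209)/0.02487 = 0.07548/0.02487 = 3.035.
p-value = P(Z > 3.035) ≈ 0.0012.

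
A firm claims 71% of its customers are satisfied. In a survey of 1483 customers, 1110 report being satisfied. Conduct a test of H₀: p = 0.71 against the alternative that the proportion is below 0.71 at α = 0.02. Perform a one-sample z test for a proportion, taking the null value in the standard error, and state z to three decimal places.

z = 3.266

p̂ = 1110/1483 = 0.748483.
SE = √(p₀(1−p₀)/n) = √(0.2059/1483) = 0.011783.
z = (0.748483 − 0.71)/0.011783 = 0.038483/0.011783 = 3.266.
p-value = P(Z < 3.266) ≈ 0.9995; since p > α = 0.02, fail to reject H₀.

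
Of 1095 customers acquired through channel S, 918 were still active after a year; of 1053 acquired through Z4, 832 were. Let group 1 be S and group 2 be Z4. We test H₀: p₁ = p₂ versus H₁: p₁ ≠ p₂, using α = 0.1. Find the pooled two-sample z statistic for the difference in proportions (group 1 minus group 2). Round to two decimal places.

p̂₁ = 918/1095 = 0.8384, p̂₂ = 832/1053 = 0.7901.
Pooled p̂ = (918+832)/(1095+1053) = 1750/2148 = 0.8147.
SE = √(0.150957 × 0.00186291) = 0.0168.
z = (0.8384 − 0.7901)/0.0168 = 0.0483/0.0168 = 2.88.
p-value = 2·P(Z > 2.876) ≈ 0.0040, so at α = 0.1 we reject H₀.

z = 2.88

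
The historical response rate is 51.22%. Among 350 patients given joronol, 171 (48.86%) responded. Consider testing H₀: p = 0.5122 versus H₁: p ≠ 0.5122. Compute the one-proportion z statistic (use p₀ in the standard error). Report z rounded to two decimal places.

p̂ = 171/350 = 0.4886.
Standard error under H₀: √(0.5122×0.4878/350) = 0.0267.
z = (0.4886 − 0.5122)/0.0267 = -0.0236/0.0267 = -0.88.
p-value = 2·P(Z > 0.884) ≈ 0.3765.

z = -0.88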